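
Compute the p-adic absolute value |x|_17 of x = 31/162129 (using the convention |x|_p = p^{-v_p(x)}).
|31/162129|_17 = 4913

Step 1 — compute v_17(x) by factoring powers of 17 out of the numerator and denominator: v_17(31/162129) = -3. Step 2 — apply |x|_p = p^{-v_p(x)} = 17^{3} = 4913.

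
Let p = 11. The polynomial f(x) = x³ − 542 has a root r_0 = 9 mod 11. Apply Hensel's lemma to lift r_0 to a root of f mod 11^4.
r_3 = 5993 (mod 14641)

Hensel: r_{i+1} = r_i − f(r_i)/f′(r_i) mod 11^{i+2}, where f′(x) = 3x². Iterate:
  r_0 = 9 (mod 11)
  r_1 = 64 (mod 121)
  r_2 = 669 (mod 1331)
  r_3 = 5993 (mod 14641)
Final: r = 5993 with f(r) ≡ 0 mod 11^4.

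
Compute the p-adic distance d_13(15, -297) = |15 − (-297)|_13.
d_13(15, -297) = 1/13

Step 1 — x − y = 15 − (-297) = 312. Step 2 — v_13(312) = 1 (factor: 312 = (13^1 · 24); the sign does not affect v_p). Step 3 — |x − y|_13 = 13^{-1} = 1/13.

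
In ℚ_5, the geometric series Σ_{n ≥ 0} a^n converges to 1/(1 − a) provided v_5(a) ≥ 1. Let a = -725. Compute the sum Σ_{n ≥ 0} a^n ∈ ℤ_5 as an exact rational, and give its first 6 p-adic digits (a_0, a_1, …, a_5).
Σ a^n = 1/(1 − a) = 1/726;  first 6 digits = (1, 0, 1, 4, 4, 2)

v_5(a) = 2 ≥ 1, so the series converges in ℤ_5 to 1/(1 − a) = 1/(1 − (-725)) = 1/726. Expand this rational in ℤ_5: compute digits iteratively via d_i = x_i mod 5, x_{i+1} = (x_i − d_i)/5. The first 6 digits are (1, 0, 1, 4, 4, 2).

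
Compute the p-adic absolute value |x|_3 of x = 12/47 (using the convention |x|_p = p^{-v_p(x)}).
|12/47|_3 = 1/3

Step 1 — compute v_3(x) by factoring powers of 3 out of the numerator and denominator: v_3(12/47) = 1. Step 2 — apply |x|_p = p^{-v_p(x)} = 3^{-1} = 1/3.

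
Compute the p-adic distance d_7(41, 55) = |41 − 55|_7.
d_7(41, 55) = 1/7

Step 1 — x − y = 41 − 55 = -14. Step 2 — v_7(-14) = 1 (factor: -14 = −(7^1 · 2); the sign does not affect v_p). Step 3 — |x − y|_7 = 7^{-1} = 1/7.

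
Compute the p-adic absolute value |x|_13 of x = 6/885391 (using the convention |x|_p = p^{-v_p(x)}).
|6/885391|_13 = 28561

Step 1 — compute v_13(x) by factoring powers of 13 out of the numerator and denominator: v_13(6/885391) = -4. Step 2 — apply |x|_p = p^{-v_p(x)} = 13^{4} = 28561.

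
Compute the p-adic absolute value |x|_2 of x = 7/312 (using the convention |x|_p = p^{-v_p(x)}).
|7/312|_2 = 8

Step 1 — compute v_2(x) by factoring powers of 2 out of the numerator and denominator: v_2(7/312) = -3. Step 2 — apply |x|_p = p^{-v_p(x)} = 2^{3} = 8.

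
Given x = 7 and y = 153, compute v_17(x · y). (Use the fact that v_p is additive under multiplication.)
v_17(1071) = 1

v_p(x) = 0 (factor: 7 = 17^0 · 7); v_p(y) = 1 (factor: 153 = 17^1 · 9). Additivity: v_p(xy) = v_p(x) + v_p(y) = 0 + 1 = 1. (Direct check: xy = 1071 = 17^1 · (63).)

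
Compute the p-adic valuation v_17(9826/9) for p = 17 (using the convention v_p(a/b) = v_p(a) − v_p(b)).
v_17(9826/9) = 3

Factor powers of 17 from the numerator and denominator of the reduced fraction: 9826 = 17^3 · 2 and 9 = 17^0 · 9. Apply v_p(a/b) = v_p(a) − v_p(b): v_17(9826/9) = 3 − 0 = 3.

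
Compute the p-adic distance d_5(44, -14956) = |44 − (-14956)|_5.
d_5(44, -14956) = 1/625

Step 1 — x − y = 44 − (-14956) = 15000. Step 2 — v_5(15000) = 4 (factor: 15000 = (5^4 · 24); the sign does not affect v_p). Step 3 — |x − y|_5 = 5^{-4} = 1/625.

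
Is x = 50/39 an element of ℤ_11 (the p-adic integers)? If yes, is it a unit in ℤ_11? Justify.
x ∈ ℤ_11^× (unit); v_11(x) = 0

ℤ_11 = {x ∈ ℚ_11 : v_11(x) ≥ 0} and ℤ_11^× = {x ∈ ℤ_11 : v_11(x) = 0}. Here v_11(50/39) = v_11(num) − v_11(den) = 0; compare against these criteria.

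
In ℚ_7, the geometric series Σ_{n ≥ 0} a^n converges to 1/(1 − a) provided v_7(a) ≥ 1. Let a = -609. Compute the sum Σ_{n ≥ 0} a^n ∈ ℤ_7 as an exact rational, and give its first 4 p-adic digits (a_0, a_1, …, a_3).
Σ a^n = 1/(1 − a) = 1/610;  first 4 digits = (1, 4, 3, 2)

v_7(a) = 1 ≥ 1, so the series converges in ℤ_7 to 1/(1 − a) = 1/(1 − (-609)) = 1/610. Expand this rational in ℤ_7: compute digits iteratively via d_i = x_i mod 7, x_{i+1} = (x_i − d_i)/7. The first 4 digits are (1, 4, 3, 2).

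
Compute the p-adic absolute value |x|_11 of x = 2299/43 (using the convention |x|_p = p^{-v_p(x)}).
|2299/43|_11 = 1/121

Step 1 — compute v_11(x) by factoring powers of 11 out of the numerator and denominator: v_11(2299/43) = 2. Step 2 — apply |x|_p = p^{-v_p(x)} = 11^{-2} = 1/121.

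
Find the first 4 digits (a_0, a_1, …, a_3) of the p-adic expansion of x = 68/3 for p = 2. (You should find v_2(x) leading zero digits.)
(a_0, …, a_3) = (0, 0, 1, 1)

v_2(68/3) = 2, so a_0 = ... = a_1 = 0. Factor out: x = 2^2 · u with u = 17/3 a unit in ℤ_2. Expand u iteratively via a_{v+i} = u_i mod 2, u_{i+1} = (u_i − a_{v+i})/2:
  u_0 = 17/3;  a_2 = 1;  u_1 = (u_0 − 1)/2 = 7/3
  u_1 = 7/3;  a_3 = 1;  u_2 = (u_1 − 1)/2 = 2/3
Digits: (0, 0, 1, 1).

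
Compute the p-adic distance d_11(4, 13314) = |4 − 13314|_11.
d_11(4, 13314) = 1/1331

Step 1 — x − y = 4 − 13314 = -13310. Step 2 — v_11(-13310) = 3 (factor: -13310 = −(11^3 · 10); the sign does not affect v_p). Step 3 — |x − y|_11 = 11^{-3} = 1/1331.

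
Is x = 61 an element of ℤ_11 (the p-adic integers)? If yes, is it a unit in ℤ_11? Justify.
x ∈ ℤ_11^× (unit); v_11(x) = 0

ℤ_11 = {x ∈ ℚ_11 : v_11(x) ≥ 0} and ℤ_11^× = {x ∈ ℤ_11 : v_11(x) = 0}. Here v_11(61) = v_11(num) − v_11(den) = 0; compare against these criteria.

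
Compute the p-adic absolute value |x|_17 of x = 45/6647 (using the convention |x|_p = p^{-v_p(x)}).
|45/6647|_17 = 289

Step 1 — compute v_17(x) by factoring powers of 17 out of the numerator and denominator: v_17(45/6647) = -2. Step 2 — apply |x|_p = p^{-v_p(x)} = 17^{2} = 289.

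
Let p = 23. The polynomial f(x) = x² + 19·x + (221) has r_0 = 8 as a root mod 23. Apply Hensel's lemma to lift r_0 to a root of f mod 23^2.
r_1 = 192 (mod 529)

Hensel: r_{i+1} = r_i − f(r_i)·(f′(r_i))^{-1} mod 23^{i+2}, f′(x) = 2x + 19. Iterate:
  r_0 = 8 (mod 23)
  r_1 = 192 (mod 529)
Final: r = 192 satisfies f(r) ≡ 0 mod 23^2.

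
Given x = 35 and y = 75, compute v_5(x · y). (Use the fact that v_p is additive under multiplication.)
v_5(2625) = 3

v_p(x) = 1 (factor: 35 = 5^1 · 7); v_p(y) = 2 (factor: 75 = 5^2 · 3). Additivity: v_p(xy) = v_p(x) + v_p(y) = 1 + 2 = 3. (Direct check: xy = 2625 = 5^3 · (21).)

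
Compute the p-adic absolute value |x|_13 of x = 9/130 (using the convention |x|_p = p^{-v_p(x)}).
|9/130|_13 = 13

Step 1 — compute v_13(x) by factoring powers of 13 out of the numerator and denominator: v_13(9/130) = -1. Step 2 — apply |x|_p = p^{-v_p(x)} = 13^{1} = 13.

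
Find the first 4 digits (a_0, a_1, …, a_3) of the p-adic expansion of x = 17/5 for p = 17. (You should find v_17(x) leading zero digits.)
(a_0, …, a_3) = (0, 7, 3, 10)

v_17(17/5) = 1, so a_0 = ... = a_0 = 0. Factor out: x = 17^1 · u with u = 1/5 a unit in ℤ_17. Expand u iteratively via a_{v+i} = u_i mod 17, u_{i+1} = (u_i − a_{v+i})/17:
  u_0 = 1/5;  a_1 = 7;  u_1 = (u_0 − 7)/17 = -2/5
  u_1 = -2/5;  a_2 = 3;  u_2 = (u_1 − 3)/17 = -1/5
  u_2 = -1/5;  a_3 = 10;  u_3 = (u_2 − 10)/17 = -3/5
Digits: (0, 7, 3, 10).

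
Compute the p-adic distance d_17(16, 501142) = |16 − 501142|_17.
d_17(16, 501142) = 1/83521

Step 1 — x − y = 16 − 501142 = -501126. Step 2 — v_17(-501126) = 4 (factor: -501126 = −(17^4 · 6); the sign does not affect v_p). Step 3 — |x − y|_17 = 17^{-4} = 1/83521.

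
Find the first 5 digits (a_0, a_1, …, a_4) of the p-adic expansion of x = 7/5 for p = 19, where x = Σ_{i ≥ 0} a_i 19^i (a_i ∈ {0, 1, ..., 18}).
(a_0, …, a_4) = (9, 11, 7, 11, 7)

v_19(7/5) = 0 (numerator and denominator both coprime to 19), so x ∈ ℤ_19^×. Compute digits iteratively via a_i = x_i mod 19, x_{i+1} = (x_i − a_i)/19, with x_0 = x:
  x_0 = 7/5;  a_0 = 9;  x_1 = (x_0 − 9)/19 = -2/5
  x_1 = -2/5;  a_1 = 11;  x_2 = (x_1 − 11)/19 = -3/5
  x_2 = -3/5;  a_2 = 7;  x_3 = (x_2 − 7)/19 = -2/5
  x_3 = -2/5;  a_3 = 11;  x_4 = (x_3 − 11)/19 = -3/5
  x_4 = -3/5;  a_4 = 7;  x_5 = (x_4 − 7)/19 = -2/5
Digits: (9, 11, 7, 11, 7).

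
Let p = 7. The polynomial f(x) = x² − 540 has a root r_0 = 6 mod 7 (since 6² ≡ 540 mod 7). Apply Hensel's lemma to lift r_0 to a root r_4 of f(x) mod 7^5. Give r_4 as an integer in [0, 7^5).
r_4 = 12935 (mod 16807)

Hensel's recurrence: r_{i+1} = r_i − f(r_i)·(f′(r_i))^{-1} mod 7^{i+2}, with f′(x) = 2x. Iterate:
  r_0 = 6 (mod 7)
  r_1 = 48 (mod 49)
  r_2 = 244 (mod 343)
  r_3 = 930 (mod 2401)
  r_4 = 12935 (mod 16807)
Final: r_4 = 12935, and one checks f(r_4) ≡ 0 mod 7^5.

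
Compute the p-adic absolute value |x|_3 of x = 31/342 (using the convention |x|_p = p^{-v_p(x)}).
|31/342|_3 = 9

Step 1 — compute v_3(x) by factoring powers of 3 out of the numerator and denominator: v_3(31/342) = -2. Step 2 — apply |x|_p = p^{-v_p(x)} = 3^{2} = 9.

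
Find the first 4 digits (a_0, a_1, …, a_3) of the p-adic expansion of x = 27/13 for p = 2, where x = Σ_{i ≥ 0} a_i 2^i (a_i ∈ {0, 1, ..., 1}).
(a_0, …, a_3) = (1, 1, 1, 0)

v_2(27/13) = 0 (numerator and denominator both coprime to 2), so x ∈ ℤ_2^×. Compute digits iteratively via a_i = x_i mod 2, x_{i+1} = (x_i − a_i)/2, with x_0 = x:
  x_0 = 27/13;  a_0 = 1;  x_1 = (x_0 − 1)/2 = 7/13
  x_1 = 7/13;  a_1 = 1;  x_2 = (x_1 − 1)/2 = -3/13
  x_2 = -3/13;  a_2 = 1;  x_3 = (x_2 − 1)/2 = -8/13
  x_3 = -8/13;  a_3 = 0;  x_4 = (x_3 − 0)/2 = -4/13
Digits: (1, 1, 1, 0).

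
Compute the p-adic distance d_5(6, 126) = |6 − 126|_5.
d_5(6, 126) = 1/5

Step 1 — x − y = 6 − 126 = -120. Step 2 — v_5(-120) = 1 (factor: -120 = −(5^1 · 24); the sign does not affect v_p). Step 3 — |x − y|_5 = 5^{-1} = 1/5.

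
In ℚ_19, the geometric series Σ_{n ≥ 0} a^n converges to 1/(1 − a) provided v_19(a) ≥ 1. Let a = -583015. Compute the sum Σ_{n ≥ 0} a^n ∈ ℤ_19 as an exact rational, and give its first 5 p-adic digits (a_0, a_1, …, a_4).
Σ a^n = 1/(1 − a) = 1/583016;  first 5 digits = (1, 0, 0, 10, 14)

v_19(a) = 3 ≥ 1, so the series converges in ℤ_19 to 1/(1 − a) = 1/(1 − (-583015)) = 1/583016. Expand this rational in ℤ_19: compute digits iteratively via d_i = x_i mod 19, x_{i+1} = (x_i − d_i)/19. The first 5 digits are (1, 0, 0, 10, 14).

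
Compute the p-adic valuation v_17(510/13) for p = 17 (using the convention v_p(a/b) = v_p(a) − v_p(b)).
v_17(510/13) = 1

Factor powers of 17 from the numerator and denominator of the reduced fraction: 510 = 17^1 · 30 and 13 = 17^0 · 13. Apply v_p(a/b) = v_p(a) − v_p(b): v_17(510/13) = 1 − 0 = 1.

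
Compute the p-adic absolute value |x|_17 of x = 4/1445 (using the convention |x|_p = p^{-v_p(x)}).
|4/1445|_17 = 289

Step 1 — compute v_17(x) by factoring powers of 17 out of the numerator and denominator: v_17(4/1445) = -2. Step 2 — apply |x|_p = p^{-v_p(x)} = 17^{2} = 289.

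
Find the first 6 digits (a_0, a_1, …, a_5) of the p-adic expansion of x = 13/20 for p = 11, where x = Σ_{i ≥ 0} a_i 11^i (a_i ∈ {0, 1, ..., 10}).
(a_0, …, a_5) = (10, 3, 9, 3, 9, 3)

v_11(13/20) = 0 (numerator and denominator both coprime to 11), so x ∈ ℤ_11^×. Compute digits iteratively via a_i = x_i mod 11, x_{i+1} = (x_i − a_i)/11, with x_0 = x:
  x_0 = 13/20;  a_0 = 10;  x_1 = (x_0 − 10)/11 = -17/20
  x_1 = -17/20;  a_1 = 3;  x_2 = (x_1 − 3)/11 = -7/20
  x_2 = -7/20;  a_2 = 9;  x_3 = (x_2 − 9)/11 = -17/20
  x_3 = -17/20;  a_3 = 3;  x_4 = (x_3 − 3)/11 = -7/20
  x_4 = -7/20;  a_4 = 9;  x_5 = (x_4 − 9)/11 = -17/20
  x_5 = -17/20;  a_5 = 3;  x_6 = (x_5 − 3)/11 = -7/20
Digits: (10, 3, 9, 3, 9, 3).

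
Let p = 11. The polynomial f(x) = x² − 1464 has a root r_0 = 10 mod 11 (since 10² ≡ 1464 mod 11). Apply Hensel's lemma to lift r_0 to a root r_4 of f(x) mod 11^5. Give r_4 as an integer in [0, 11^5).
r_4 = 84633 (mod 161051)

Hensel's recurrence: r_{i+1} = r_i − f(r_i)·(f′(r_i))^{-1} mod 11^{i+2}, with f′(x) = 2x. Iterate:
  r_0 = 10 (mod 11)
  r_1 = 54 (mod 121)
  r_2 = 780 (mod 1331)
  r_3 = 11428 (mod 14641)
  r_4 = 84633 (mod 161051)
Final: r_4 = 84633, and one checks f(r_4) ≡ 0 mod 11^5.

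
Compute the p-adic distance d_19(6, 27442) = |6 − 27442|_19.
d_19(6, 27442) = 1/6859

Step 1 — x − y = 6 − 27442 = -27436. Step 2 — v_19(-27436) = 3 (factor: -27436 = −(19^3 · 4); the sign does not affect v_p). Step 3 — |x − y|_19 = 19^{-3} = 1/6859.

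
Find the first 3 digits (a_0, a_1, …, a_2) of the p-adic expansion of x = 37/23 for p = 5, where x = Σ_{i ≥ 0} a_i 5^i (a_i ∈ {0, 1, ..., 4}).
(a_0, …, a_2) = (4, 3, 3)

v_5(37/23) = 0 (numerator and denominator both coprime to 5), so x ∈ ℤ_5^×. Compute digits iteratively via a_i = x_i mod 5, x_{i+1} = (x_i − a_i)/5, with x_0 = x:
  x_0 = 37/23;  a_0 = 4;  x_1 = (x_0 − 4)/5 = -11/23
  x_1 = -11/23;  a_1 = 3;  x_2 = (x_1 − 3)/5 = -16/23
  x_2 = -16/23;  a_2 = 3;  x_3 = (x_2 − 3)/5 = -17/23
Digits: (4, 3, 3).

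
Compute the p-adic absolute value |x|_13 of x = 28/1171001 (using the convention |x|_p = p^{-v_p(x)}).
|28/1171001|_13 = 28561

Step 1 — compute v_13(x) by factoring powers of 13 out of the numerator and denominator: v_13(28/1171001) = -4. Step 2 — apply |x|_p = p^{-v_p(x)} = 13^{4} = 28561.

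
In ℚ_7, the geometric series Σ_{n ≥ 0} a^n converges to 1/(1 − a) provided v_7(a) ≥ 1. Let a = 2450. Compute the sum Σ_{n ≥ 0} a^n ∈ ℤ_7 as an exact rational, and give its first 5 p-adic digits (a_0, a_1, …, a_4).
Σ a^n = 1/(1 − a) = -1/2449;  first 5 digits = (1, 0, 1, 0, 2)

v_7(a) = 2 ≥ 1, so the series converges in ℤ_7 to 1/(1 − a) = 1/(1 − 2450) = -1/2449. Expand this rational in ℤ_7: compute digits iteratively via d_i = x_i mod 7, x_{i+1} = (x_i − d_i)/7. The first 5 digits are (1, 0, 1, 0, 2).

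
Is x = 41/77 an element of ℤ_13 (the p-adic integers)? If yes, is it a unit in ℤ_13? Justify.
x ∈ ℤ_13^× (unit); v_13(x) = 0

ℤ_13 = {x ∈ ℚ_13 : v_13(x) ≥ 0} and ℤ_13^× = {x ∈ ℤ_13 : v_13(x) = 0}. Here v_13(41/77) = v_13(num) − v_13(den) = 0; compare against these criteria.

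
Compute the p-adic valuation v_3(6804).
v_3(6804) = 5

v_3(n) is the largest exponent k such that 3^k divides n. Factor out: 6804 = 3^5 · 28. (Sign doesn't affect v_p.) So v_3(6804) = 5.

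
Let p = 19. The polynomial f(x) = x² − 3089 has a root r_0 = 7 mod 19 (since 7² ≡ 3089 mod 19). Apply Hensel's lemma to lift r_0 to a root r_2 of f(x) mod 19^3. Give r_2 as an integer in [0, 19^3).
r_2 = 5175 (mod 6859)

Hensel's recurrence: r_{i+1} = r_i − f(r_i)·(f′(r_i))^{-1} mod 19^{i+2}, with f′(x) = 2x. Iterate:
  r_0 = 7 (mod 19)
  r_1 = 121 (mod 361)
  r_2 = 5175 (mod 6859)
Final: r_2 = 5175, and one checks f(r_2) ≡ 0 mod 19^3.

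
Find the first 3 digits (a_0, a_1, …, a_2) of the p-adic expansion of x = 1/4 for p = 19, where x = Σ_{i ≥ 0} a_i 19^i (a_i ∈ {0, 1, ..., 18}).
(a_0, …, a_2) = (5, 14, 4)

v_19(1/4) = 0 (numerator and denominator both coprime to 19), so x ∈ ℤ_19^×. Compute digits iteratively via a_i = x_i mod 19, x_{i+1} = (x_i − a_i)/19, with x_0 = x:
  x_0 = 1/4;  a_0 = 5;  x_1 = (x_0 − 5)/19 = -1/4
  x_1 = -1/4;  a_1 = 14;  x_2 = (x_1 − 14)/19 = -3/4
  x_2 = -3/4;  a_2 = 4;  x_3 = (x_2 − 4)/19 = -1/4
Digits: (5, 14, 4).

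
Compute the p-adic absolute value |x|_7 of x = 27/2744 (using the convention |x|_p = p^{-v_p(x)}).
|27/2744|_7 = 343

Step 1 — compute v_7(x) by factoring powers of 7 out of the numerator and denominator: v_7(27/2744) = -3. Step 2 — apply |x|_p = p^{-v_p(x)} = 7^{3} = 343.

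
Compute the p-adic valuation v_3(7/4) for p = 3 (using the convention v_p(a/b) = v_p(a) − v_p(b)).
v_3(7/4) = 0

Factor powers of 3 from the numerator and denominator of the reduced fraction: 7 = 3^0 · 7 and 4 = 3^0 · 4. Apply v_p(a/b) = v_p(a) − v_p(b): v_3(7/4) = 0 − 0 = 0.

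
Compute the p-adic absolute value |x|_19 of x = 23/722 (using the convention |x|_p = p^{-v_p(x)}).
|23/722|_19 = 361

Step 1 — compute v_19(x) by factoring powers of 19 out of the numerator and denominator: v_19(23/722) = -2. Step 2 — apply |x|_p = p^{-v_p(x)} = 19^{2} = 361.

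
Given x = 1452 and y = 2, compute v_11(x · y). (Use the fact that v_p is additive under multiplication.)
v_11(2904) = 2

v_p(x) = 2 (factor: 1452 = 11^2 · 12); v_p(y) = 0 (factor: 2 = 11^0 · 2). Additivity: v_p(xy) = v_p(x) + v_p(y) = 2 + 0 = 2. (Direct check: xy = 2904 = 11^2 · (24).)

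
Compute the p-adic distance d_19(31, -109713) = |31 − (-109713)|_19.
d_19(31, -109713) = 1/6859

Step 1 — x − y = 31 − (-109713) = 109744. Step 2 — v_19(109744) = 3 (factor: 109744 = (19^3 · 16); the sign does not affect v_p). Step 3 — |x − y|_19 = 19^{-3} = 1/6859.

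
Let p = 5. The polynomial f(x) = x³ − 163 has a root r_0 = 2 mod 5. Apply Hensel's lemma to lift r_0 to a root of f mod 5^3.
r_2 = 17 (mod 125)

Hensel: r_{i+1} = r_i − f(r_i)/f′(r_i) mod 5^{i+2}, where f′(x) = 3x². Iterate:
  r_0 = 2 (mod 5)
  r_1 = 17 (mod 25)
  r_2 = 17 (mod 125)
Final: r = 17 with f(r) ≡ 0 mod 5^3.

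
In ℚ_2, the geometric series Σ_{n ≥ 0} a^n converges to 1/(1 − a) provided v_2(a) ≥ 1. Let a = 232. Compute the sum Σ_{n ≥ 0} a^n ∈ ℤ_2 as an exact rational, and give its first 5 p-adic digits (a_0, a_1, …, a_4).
Σ a^n = 1/(1 − a) = -1/231;  first 5 digits = (1, 0, 0, 1, 0)

v_2(a) = 3 ≥ 1, so the series converges in ℤ_2 to 1/(1 − a) = 1/(1 − 232) = -1/231. Expand this rational in ℤ_2: compute digits iteratively via d_i = x_i mod 2, x_{i+1} = (x_i − d_i)/2. The first 5 digits are (1, 0, 0, 1, 0).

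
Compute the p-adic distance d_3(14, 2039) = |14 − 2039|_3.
d_3(14, 2039) = 1/81

Step 1 — x − y = 14 − 2039 = -2025. Step 2 — v_3(-2025) = 4 (factor: -2025 = −(3^4 · 25); the sign does not affect v_p). Step 3 — |x − y|_3 = 3^{-4} = 1/81.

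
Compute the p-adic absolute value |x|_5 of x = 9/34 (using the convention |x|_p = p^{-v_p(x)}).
|9/34|_5 = 1

Step 1 — compute v_5(x) by factoring powers of 5 out of the numerator and denominator: v_5(9/34) = 0. Step 2 — apply |x|_p = p^{-v_p(x)} = 5^{0} = 1.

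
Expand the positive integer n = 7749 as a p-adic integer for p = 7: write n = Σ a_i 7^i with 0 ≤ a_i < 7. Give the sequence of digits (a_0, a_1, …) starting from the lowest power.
(a_0, a_1, …) = (0, 1, 4, 1, 3)

Repeated division by 7 gives the digits low-to-high: 7749 = 1·7^1 + 4·7^2 + 1·7^3 + 3·7^4. Digit sequence: (0, 1, 4, 1, 3).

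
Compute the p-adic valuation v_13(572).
v_13(572) = 1

v_13(n) is the largest exponent k such that 13^k divides n. Factor out: 572 = 13^1 · 44. (Sign doesn't affect v_p.) So v_13(572) = 1.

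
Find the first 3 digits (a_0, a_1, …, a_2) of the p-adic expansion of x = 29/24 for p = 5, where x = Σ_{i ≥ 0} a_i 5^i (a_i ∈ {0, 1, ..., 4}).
(a_0, …, a_2) = (1, 4, 4)

v_5(29/24) = 0 (numerator and denominator both coprime to 5), so x ∈ ℤ_5^×. Compute digits iteratively via a_i = x_i mod 5, x_{i+1} = (x_i − a_i)/5, with x_0 = x:
  x_0 = 29/24;  a_0 = 1;  x_1 = (x_0 − 1)/5 = 1/24
  x_1 = 1/24;  a_1 = 4;  x_2 = (x_1 − 4)/5 = -19/24
  x_2 = -19/24;  a_2 = 4;  x_3 = (x_2 − 4)/5 = -23/24
Digits: (1, 4, 4).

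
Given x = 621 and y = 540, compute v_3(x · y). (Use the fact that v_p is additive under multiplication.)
v_3(335340) = 6

v_p(x) = 3 (factor: 621 = 3^3 · 23); v_p(y) = 3 (factor: 540 = 3^3 · 20). Additivity: v_p(xy) = v_p(x) + v_p(y) = 3 + 3 = 6. (Direct check: xy = 335340 = 3^6 · (460).)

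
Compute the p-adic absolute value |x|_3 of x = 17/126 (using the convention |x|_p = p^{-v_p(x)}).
|17/126|_3 = 9

Step 1 — compute v_3(x) by factoring powers of 3 out of the numerator and denominator: v_3(17/126) = -2. Step 2 — apply |x|_p = p^{-v_p(x)} = 3^{2} = 9.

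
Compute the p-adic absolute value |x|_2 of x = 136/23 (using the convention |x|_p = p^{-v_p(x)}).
|136/23|_2 = 1/8

Step 1 — compute v_2(x) by factoring powers of 2 out of the numerator and denominator: v_2(136/23) = 3. Step 2 — apply |x|_p = p^{-v_p(x)} = 2^{-3} = 1/8.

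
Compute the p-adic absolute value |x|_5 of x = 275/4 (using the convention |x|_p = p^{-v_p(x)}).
|275/4|_5 = 1/25

Step 1 — compute v_5(x) by factoring powers of 5 out of the numerator and denominator: v_5(275/4) = 2. Step 2 — apply |x|_p = p^{-v_p(x)} = 5^{-2} = 1/25.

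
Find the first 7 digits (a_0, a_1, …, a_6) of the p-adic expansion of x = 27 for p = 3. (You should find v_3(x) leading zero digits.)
(a_0, …, a_6) = (0, 0, 0, 1, 0, 0, 0)

v_3(27) = 3, so a_0 = ... = a_2 = 0. Factor out: x = 3^3 · u with u = 1 a unit in ℤ_3. Expand u iteratively via a_{v+i} = u_i mod 3, u_{i+1} = (u_i − a_{v+i})/3:
  u_0 = 1;  a_3 = 1;  u_1 = (u_0 − 1)/3 = 0
  u_1 = 0;  a_4 = 0;  u_2 = (u_1 − 0)/3 = 0
  u_2 = 0;  a_5 = 0;  u_3 = (u_2 − 0)/3 = 0
  u_3 = 0;  a_6 = 0;  u_4 = (u_3 − 0)/3 = 0
Digits: (0, 0, 0, 1, 0, 0, 0).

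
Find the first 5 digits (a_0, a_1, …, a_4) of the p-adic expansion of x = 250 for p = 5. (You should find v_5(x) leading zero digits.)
(a_0, …, a_4) = (0, 0, 0, 2, 0)

v_5(250) = 3, so a_0 = ... = a_2 = 0. Factor out: x = 5^3 · u with u = 2 a unit in ℤ_5. Expand u iteratively via a_{v+i} = u_i mod 5, u_{i+1} = (u_i − a_{v+i})/5:
  u_0 = 2;  a_3 = 2;  u_1 = (u_0 − 2)/5 = 0
  u_1 = 0;  a_4 = 0;  u_2 = (u_1 − 0)/5 = 0
Digits: (0, 0, 0, 2, 0).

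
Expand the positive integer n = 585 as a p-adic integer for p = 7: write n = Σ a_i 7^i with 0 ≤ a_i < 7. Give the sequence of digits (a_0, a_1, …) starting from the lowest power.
(a_0, a_1, …) = (4, 6, 4, 1)

Repeated division by 7 gives the digits low-to-high: 585 = 4 + 6·7^1 + 4·7^2 + 1·7^3. Digit sequence: (4, 6, 4, 1).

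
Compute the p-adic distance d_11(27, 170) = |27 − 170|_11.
d_11(27, 170) = 1/11

Step 1 — x − y = 27 − 170 = -143. Step 2 — v_11(-143) = 1 (factor: -143 = −(11^1 · 13); the sign does not affect v_p). Step 3 — |x − y|_11 = 11^{-1} = 1/11.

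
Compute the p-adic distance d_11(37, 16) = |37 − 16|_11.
d_11(37, 16) = 1

Step 1 — x − y = 37 − 16 = 21. Step 2 — v_11(21) = 0 (factor: 21 = (11^0 · 21); the sign does not affect v_p). Step 3 — |x − y|_11 = 11^{0} = 1.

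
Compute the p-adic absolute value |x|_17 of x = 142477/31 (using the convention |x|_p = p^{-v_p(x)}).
|142477/31|_17 = 1/4913

Step 1 — compute v_17(x) by factoring powers of 17 out of the numerator and denominator: v_17(142477/31) = 3. Step 2 — apply |x|_p = p^{-v_p(x)} = 17^{-3} = 1/4913.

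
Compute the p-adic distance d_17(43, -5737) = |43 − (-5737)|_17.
d_17(43, -5737) = 1/289

Step 1 — x − y = 43 − (-5737) = 5780. Step 2 — v_17(5780) = 2 (factor: 5780 = (17^2 · 20); the sign does not affect v_p). Step 3 — |x − y|_17 = 17^{-2} = 1/289.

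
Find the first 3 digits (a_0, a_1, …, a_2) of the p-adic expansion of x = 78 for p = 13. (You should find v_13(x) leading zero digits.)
(a_0, …, a_2) = (0, 6, 0)

v_13(78) = 1, so a_0 = ... = a_0 = 0. Factor out: x = 13^1 · u with u = 6 a unit in ℤ_13. Expand u iteratively via a_{v+i} = u_i mod 13, u_{i+1} = (u_i − a_{v+i})/13:
  u_0 = 6;  a_1 = 6;  u_1 = (u_0 − 6)/13 = 0
  u_1 = 0;  a_2 = 0;  u_2 = (u_1 − 0)/13 = 0
Digits: (0, 6, 0).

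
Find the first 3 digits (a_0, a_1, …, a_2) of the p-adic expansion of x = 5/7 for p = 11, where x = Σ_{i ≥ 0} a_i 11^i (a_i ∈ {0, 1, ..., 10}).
(a_0, …, a_2) = (7, 1, 3)

v_11(5/7) = 0 (numerator and denominator both coprime to 11), so x ∈ ℤ_11^×. Compute digits iteratively via a_i = x_i mod 11, x_{i+1} = (x_i − a_i)/11, with x_0 = x:
  x_0 = 5/7;  a_0 = 7;  x_1 = (x_0 − 7)/11 = -4/7
  x_1 = -4/7;  a_1 = 1;  x_2 = (x_1 − 1)/11 = -1/7
  x_2 = -1/7;  a_2 = 3;  x_3 = (x_2 − 3)/11 = -2/7
Digits: (7, 1, 3).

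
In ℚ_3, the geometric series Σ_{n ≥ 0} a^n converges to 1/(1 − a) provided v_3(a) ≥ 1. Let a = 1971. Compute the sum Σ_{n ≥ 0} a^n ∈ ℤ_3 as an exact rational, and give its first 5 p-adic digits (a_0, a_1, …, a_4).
Σ a^n = 1/(1 − a) = -1/1970;  first 5 digits = (1, 0, 0, 1, 0)

v_3(a) = 3 ≥ 1, so the series converges in ℤ_3 to 1/(1 − a) = 1/(1 − 1971) = -1/1970. Expand this rational in ℤ_3: compute digits iteratively via d_i = x_i mod 3, x_{i+1} = (x_i − d_i)/3. The first 5 digits are (1, 0, 0, 1, 0).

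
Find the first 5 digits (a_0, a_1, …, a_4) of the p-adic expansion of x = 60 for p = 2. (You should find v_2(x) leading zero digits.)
(a_0, …, a_4) = (0, 0, 1, 1, 1)

v_2(60) = 2, so a_0 = ... = a_1 = 0. Factor out: x = 2^2 · u with u = 15 a unit in ℤ_2. Expand u iteratively via a_{v+i} = u_i mod 2, u_{i+1} = (u_i − a_{v+i})/2:
  u_0 = 15;  a_2 = 1;  u_1 = (u_0 − 1)/2 = 7
  u_1 = 7;  a_3 = 1;  u_2 = (u_1 − 1)/2 = 3
  u_2 = 3;  a_4 = 1;  u_3 = (u_2 − 1)/2 = 1
Digits: (0, 0, 1, 1, 1).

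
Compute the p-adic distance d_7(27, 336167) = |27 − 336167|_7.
d_7(27, 336167) = 1/16807

Step 1 — x − y = 27 − 336167 = -336140. Step 2 — v_7(-336140) = 5 (factor: -336140 = −(7^5 · 20); the sign does not affect v_p). Step 3 — |x − y|_7 = 7^{-5} = 1/16807.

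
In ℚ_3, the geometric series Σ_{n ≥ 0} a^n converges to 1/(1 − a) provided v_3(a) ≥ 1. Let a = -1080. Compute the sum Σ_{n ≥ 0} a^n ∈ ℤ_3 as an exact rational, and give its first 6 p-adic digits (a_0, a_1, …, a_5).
Σ a^n = 1/(1 − a) = 1/1081;  first 6 digits = (1, 0, 0, 2, 1, 1)

v_3(a) = 3 ≥ 1, so the series converges in ℤ_3 to 1/(1 − a) = 1/(1 − (-1080)) = 1/1081. Expand this rational in ℤ_3: compute digits iteratively via d_i = x_i mod 3, x_{i+1} = (x_i − d_i)/3. The first 6 digits are (1, 0, 0, 2, 1, 1).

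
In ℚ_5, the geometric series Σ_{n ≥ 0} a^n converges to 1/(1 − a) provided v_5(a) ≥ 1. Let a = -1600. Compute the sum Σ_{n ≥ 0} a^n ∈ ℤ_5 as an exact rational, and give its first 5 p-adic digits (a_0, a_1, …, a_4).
Σ a^n = 1/(1 − a) = 1/1601;  first 5 digits = (1, 0, 1, 2, 3)

v_5(a) = 2 ≥ 1, so the series converges in ℤ_5 to 1/(1 − a) = 1/(1 − (-1600)) = 1/1601. Expand this rational in ℤ_5: compute digits iteratively via d_i = x_i mod 5, x_{i+1} = (x_i − d_i)/5. The first 5 digits are (1, 0, 1, 2, 3).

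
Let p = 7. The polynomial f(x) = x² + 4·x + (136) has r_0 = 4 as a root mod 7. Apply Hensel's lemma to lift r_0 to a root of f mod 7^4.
r_3 = 1803 (mod 2401)

Hensel: r_{i+1} = r_i − f(r_i)·(f′(r_i))^{-1} mod 7^{i+2}, f′(x) = 2x + 4. Iterate:
  r_0 = 4 (mod 7)
  r_1 = 39 (mod 49)
  r_2 = 88 (mod 343)
  r_3 = 1803 (mod 2401)
Final: r = 1803 satisfies f(r) ≡ 0 mod 7^4.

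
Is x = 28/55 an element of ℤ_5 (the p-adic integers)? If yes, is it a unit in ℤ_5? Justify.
x ∉ ℤ_5 (v_5(x) = -1 < 0)

ℤ_5 = {x ∈ ℚ_5 : v_5(x) ≥ 0} and ℤ_5^× = {x ∈ ℤ_5 : v_5(x) = 0}. Here v_5(28/55) = v_5(num) − v_5(den) = -1; compare against these criteria.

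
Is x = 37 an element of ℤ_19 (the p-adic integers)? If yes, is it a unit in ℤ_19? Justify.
x ∈ ℤ_19^× (unit); v_19(x) = 0

ℤ_19 = {x ∈ ℚ_19 : v_19(x) ≥ 0} and ℤ_19^× = {x ∈ ℤ_19 : v_19(x) = 0}. Here v_19(37) = v_19(num) − v_19(den) = 0; compare against these criteria.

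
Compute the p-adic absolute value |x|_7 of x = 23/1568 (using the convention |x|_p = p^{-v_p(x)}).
|23/1568|_7 = 49

Step 1 — compute v_7(x) by factoring powers of 7 out of the numerator and denominator: v_7(23/1568) = -2. Step 2 — apply |x|_p = p^{-v_p(x)} = 7^{2} = 49.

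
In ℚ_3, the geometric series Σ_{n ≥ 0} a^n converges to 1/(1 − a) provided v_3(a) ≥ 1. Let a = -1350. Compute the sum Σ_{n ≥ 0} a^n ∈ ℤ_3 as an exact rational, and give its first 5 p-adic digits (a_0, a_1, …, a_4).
Σ a^n = 1/(1 − a) = 1/1351;  first 5 digits = (1, 0, 0, 1, 1)

v_3(a) = 3 ≥ 1, so the series converges in ℤ_3 to 1/(1 − a) = 1/(1 − (-1350)) = 1/1351. Expand this rational in ℤ_3: compute digits iteratively via d_i = x_i mod 3, x_{i+1} = (x_i − d_i)/3. The first 5 digits are (1, 0, 0, 1, 1).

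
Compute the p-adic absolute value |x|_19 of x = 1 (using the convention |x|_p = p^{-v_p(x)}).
|1|_19 = 1

Step 1 — compute v_19(x) by factoring powers of 19 out of the numerator and denominator: v_19(1) = 0. Step 2 — apply |x|_p = p^{-v_p(x)} = 19^{0} = 1.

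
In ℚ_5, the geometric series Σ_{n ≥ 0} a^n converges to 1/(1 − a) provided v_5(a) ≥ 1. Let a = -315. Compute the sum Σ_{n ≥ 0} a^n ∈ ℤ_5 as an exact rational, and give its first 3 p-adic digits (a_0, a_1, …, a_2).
Σ a^n = 1/(1 − a) = 1/316;  first 3 digits = (1, 2, 1)

v_5(a) = 1 ≥ 1, so the series converges in ℤ_5 to 1/(1 − a) = 1/(1 − (-315)) = 1/316. Expand this rational in ℤ_5: compute digits iteratively via d_i = x_i mod 5, x_{i+1} = (x_i − d_i)/5. The first 3 digits are (1, 2, 1).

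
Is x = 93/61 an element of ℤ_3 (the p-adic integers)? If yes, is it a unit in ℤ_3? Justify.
x ∈ ℤ_3 but not a unit; v_3(x) = 1 > 0

ℤ_3 = {x ∈ ℚ_3 : v_3(x) ≥ 0} and ℤ_3^× = {x ∈ ℤ_3 : v_3(x) = 0}. Here v_3(93/61) = v_3(num) − v_3(den) = 1; compare against these criteria.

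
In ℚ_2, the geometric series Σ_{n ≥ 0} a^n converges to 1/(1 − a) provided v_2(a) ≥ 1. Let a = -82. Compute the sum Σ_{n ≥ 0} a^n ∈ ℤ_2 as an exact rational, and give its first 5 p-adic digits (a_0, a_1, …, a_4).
Σ a^n = 1/(1 − a) = 1/83;  first 5 digits = (1, 1, 0, 1, 1)

v_2(a) = 1 ≥ 1, so the series converges in ℤ_2 to 1/(1 − a) = 1/(1 − (-82)) = 1/83. Expand this rational in ℤ_2: compute digits iteratively via d_i = x_i mod 2, x_{i+1} = (x_i − d_i)/2. The first 5 digits are (1, 1, 0, 1, 1).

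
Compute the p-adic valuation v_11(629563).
v_11(629563) = 4

v_11(n) is the largest exponent k such that 11^k divides n. Factor out: 629563 = 11^4 · 43. (Sign doesn't affect v_p.) So v_11(629563) = 4.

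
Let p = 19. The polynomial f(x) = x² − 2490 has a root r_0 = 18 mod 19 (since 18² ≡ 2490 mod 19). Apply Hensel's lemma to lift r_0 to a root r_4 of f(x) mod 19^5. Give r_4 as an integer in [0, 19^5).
r_4 = 1411889 (mod 2476099)

Hensel's recurrence: r_{i+1} = r_i − f(r_i)·(f′(r_i))^{-1} mod 19^{i+2}, with f′(x) = 2x. Iterate:
  r_0 = 18 (mod 19)
  r_1 = 18 (mod 361)
  r_2 = 5794 (mod 6859)
  r_3 = 108679 (mod 130321)
  r_4 = 1411889 (mod 2476099)
Final: r_4 = 1411889, and one checks f(r_4) ≡ 0 mod 19^5.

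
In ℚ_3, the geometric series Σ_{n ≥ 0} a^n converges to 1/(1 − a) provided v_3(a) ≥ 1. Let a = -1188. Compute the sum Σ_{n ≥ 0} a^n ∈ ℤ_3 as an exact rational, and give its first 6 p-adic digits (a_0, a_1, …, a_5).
Σ a^n = 1/(1 − a) = 1/1189;  first 6 digits = (1, 0, 0, 1, 0, 1)

v_3(a) = 3 ≥ 1, so the series converges in ℤ_3 to 1/(1 − a) = 1/(1 − (-1188)) = 1/1189. Expand this rational in ℤ_3: compute digits iteratively via d_i = x_i mod 3, x_{i+1} = (x_i − d_i)/3. The first 6 digits are (1, 0, 0, 1, 0, 1).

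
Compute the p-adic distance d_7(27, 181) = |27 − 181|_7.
d_7(27, 181) = 1/7

Step 1 — x − y = 27 − 181 = -154. Step 2 — v_7(-154) = 1 (factor: -154 = −(7^1 · 22); the sign does not affect v_p). Step 3 — |x − y|_7 = 7^{-1} = 1/7.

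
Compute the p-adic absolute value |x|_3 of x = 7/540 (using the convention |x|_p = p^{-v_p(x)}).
|7/540|_3 = 27

Step 1 — compute v_3(x) by factoring powers of 3 out of the numerator and denominator: v_3(7/540) = -3. Step 2 — apply |x|_p = p^{-v_p(x)} = 3^{3} = 27.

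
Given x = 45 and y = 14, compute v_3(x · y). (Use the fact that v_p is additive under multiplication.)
v_3(630) = 2

v_p(x) = 2 (factor: 45 = 3^2 · 5); v_p(y) = 0 (factor: 14 = 3^0 · 14). Additivity: v_p(xy) = v_p(x) + v_p(y) = 2 + 0 = 2. (Direct check: xy = 630 = 3^2 · (70).)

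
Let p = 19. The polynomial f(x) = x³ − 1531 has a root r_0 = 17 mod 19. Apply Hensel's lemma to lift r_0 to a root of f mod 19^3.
r_2 = 2563 (mod 6859)

Hensel: r_{i+1} = r_i − f(r_i)/f′(r_i) mod 19^{i+2}, where f′(x) = 3x². Iterate:
  r_0 = 17 (mod 19)
  r_1 = 36 (mod 361)
  r_2 = 2563 (mod 6859)
Final: r = 2563 with f(r) ≡ 0 mod 19^3.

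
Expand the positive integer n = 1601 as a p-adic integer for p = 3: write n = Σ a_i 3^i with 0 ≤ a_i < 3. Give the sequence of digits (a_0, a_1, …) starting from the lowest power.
(a_0, a_1, …) = (2, 2, 0, 2, 1, 0, 2)

Repeated division by 3 gives the digits low-to-high: 1601 = 2 + 2·3^1 + 2·3^3 + 1·3^4 + 2·3^6. Digit sequence: (2, 2, 0, 2, 1, 0, 2).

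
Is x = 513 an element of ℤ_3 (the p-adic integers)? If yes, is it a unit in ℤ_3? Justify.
x ∈ ℤ_3 but not a unit; v_3(x) = 3 > 0

ℤ_3 = {x ∈ ℚ_3 : v_3(x) ≥ 0} and ℤ_3^× = {x ∈ ℤ_3 : v_3(x) = 0}. Here v_3(513) = v_3(num) − v_3(den) = 3; compare against these criteria.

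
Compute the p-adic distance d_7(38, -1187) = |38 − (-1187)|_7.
d_7(38, -1187) = 1/49

Step 1 — x − y = 38 − (-1187) = 1225. Step 2 — v_7(1225) = 2 (factor: 1225 = (7^2 · 25); the sign does not affect v_p). Step 3 — |x − y|_7 = 7^{-2} = 1/49.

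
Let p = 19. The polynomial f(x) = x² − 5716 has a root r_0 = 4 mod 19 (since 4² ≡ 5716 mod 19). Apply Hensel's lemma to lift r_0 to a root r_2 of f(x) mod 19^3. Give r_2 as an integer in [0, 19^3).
r_2 = 3063 (mod 6859)

Hensel's recurrence: r_{i+1} = r_i − f(r_i)·(f′(r_i))^{-1} mod 19^{i+2}, with f′(x) = 2x. Iterate:
  r_0 = 4 (mod 19)
  r_1 = 175 (mod 361)
  r_2 = 3063 (mod 6859)
Final: r_2 = 3063, and one checks f(r_2) ≡ 0 mod 19^3.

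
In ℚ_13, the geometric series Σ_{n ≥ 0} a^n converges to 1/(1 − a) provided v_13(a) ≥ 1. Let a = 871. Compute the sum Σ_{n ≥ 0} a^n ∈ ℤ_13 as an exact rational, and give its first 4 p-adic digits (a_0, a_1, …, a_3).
Σ a^n = 1/(1 − a) = -1/870;  first 4 digits = (1, 2, 9, 2)

v_13(a) = 1 ≥ 1, so the series converges in ℤ_13 to 1/(1 − a) = 1/(1 − 871) = -1/870. Expand this rational in ℤ_13: compute digits iteratively via d_i = x_i mod 13, x_{i+1} = (x_i − d_i)/13. The first 4 digits are (1, 2, 9, 2).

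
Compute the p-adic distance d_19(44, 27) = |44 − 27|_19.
d_19(44, 27) = 1

Step 1 — x − y = 44 − 27 = 17. Step 2 — v_19(17) = 0 (factor: 17 = (19^0 · 17); the sign does not affect v_p). Step 3 — |x − y|_19 = 19^{0} = 1.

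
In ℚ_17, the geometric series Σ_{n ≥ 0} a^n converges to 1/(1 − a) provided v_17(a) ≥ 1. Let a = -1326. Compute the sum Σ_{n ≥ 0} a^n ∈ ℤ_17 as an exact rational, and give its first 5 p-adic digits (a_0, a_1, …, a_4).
Σ a^n = 1/(1 − a) = 1/1327;  first 5 digits = (1, 7, 10, 3, 7)

v_17(a) = 1 ≥ 1, so the series converges in ℤ_17 to 1/(1 − a) = 1/(1 − (-1326)) = 1/1327. Expand this rational in ℤ_17: compute digits iteratively via d_i = x_i mod 17, x_{i+1} = (x_i − d_i)/17. The first 5 digits are (1, 7, 10, 3, 7).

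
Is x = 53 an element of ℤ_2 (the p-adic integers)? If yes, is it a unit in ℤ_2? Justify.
x ∈ ℤ_2^× (unit); v_2(x) = 0

ℤ_2 = {x ∈ ℚ_2 : v_2(x) ≥ 0} and ℤ_2^× = {x ∈ ℤ_2 : v_2(x) = 0}. Here v_2(53) = v_2(num) − v_2(den) = 0; compare against these criteria.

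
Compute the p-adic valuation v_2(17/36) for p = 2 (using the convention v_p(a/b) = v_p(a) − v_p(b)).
v_2(17/36) = -2

Factor powers of 2 from the numerator and denominator of the reduced fraction: 17 = 2^0 · 17 and 36 = 2^2 · 9. Apply v_p(a/b) = v_p(a) − v_p(b): v_2(17/36) = 0 − 2 = -2.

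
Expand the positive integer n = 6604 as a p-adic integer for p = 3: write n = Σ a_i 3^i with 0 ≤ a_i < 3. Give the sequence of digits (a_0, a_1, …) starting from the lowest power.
(a_0, a_1, …) = (1, 2, 1, 1, 0, 0, 0, 0, 1)

Repeated division by 3 gives the digits low-to-high: 6604 = 1 + 2·3^1 + 1·3^2 + 1·3^3 + 1·3^8. Digit sequence: (1, 2, 1, 1, 0, 0, 0, 0, 1).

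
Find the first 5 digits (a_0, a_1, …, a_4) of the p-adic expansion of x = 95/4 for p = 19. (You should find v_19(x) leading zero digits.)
(a_0, …, a_4) = (0, 6, 14, 4, 14)

v_19(95/4) = 1, so a_0 = ... = a_0 = 0. Factor out: x = 19^1 · u with u = 5/4 a unit in ℤ_19. Expand u iteratively via a_{v+i} = u_i mod 19, u_{i+1} = (u_i − a_{v+i})/19:
  u_0 = 5/4;  a_1 = 6;  u_1 = (u_0 − 6)/19 = -1/4
  u_1 = -1/4;  a_2 = 14;  u_2 = (u_1 − 14)/19 = -3/4
  u_2 = -3/4;  a_3 = 4;  u_3 = (u_2 − 4)/19 = -1/4
  u_3 = -1/4;  a_4 = 14;  u_4 = (u_3 − 14)/19 = -3/4
Digits: (0, 6, 14, 4, 14).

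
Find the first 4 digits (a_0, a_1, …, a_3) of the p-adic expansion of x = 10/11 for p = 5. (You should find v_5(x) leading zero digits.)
(a_0, …, a_3) = (0, 2, 1, 2)

v_5(10/11) = 1, so a_0 = ... = a_0 = 0. Factor out: x = 5^1 · u with u = 2/11 a unit in ℤ_5. Expand u iteratively via a_{v+i} = u_i mod 5, u_{i+1} = (u_i − a_{v+i})/5:
  u_0 = 2/11;  a_1 = 2;  u_1 = (u_0 − 2)/5 = -4/11
  u_1 = -4/11;  a_2 = 1;  u_2 = (u_1 − 1)/5 = -3/11
  u_2 = -3/11;  a_3 = 2;  u_3 = (u_2 − 2)/5 = -5/11
Digits: (0, 2, 1, 2).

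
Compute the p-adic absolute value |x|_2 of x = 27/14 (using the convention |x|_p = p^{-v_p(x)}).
|27/14|_2 = 2

Step 1 — compute v_2(x) by factoring powers of 2 out of the numerator and denominator: v_2(27/14) = -1. Step 2 — apply |x|_p = p^{-v_p(x)} = 2^{1} = 2.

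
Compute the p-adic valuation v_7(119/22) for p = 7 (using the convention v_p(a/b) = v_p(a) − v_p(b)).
v_7(119/22) = 1

Factor powers of 7 from the numerator and denominator of the reduced fraction: 119 = 7^1 · 17 and 22 = 7^0 · 22. Apply v_p(a/b) = v_p(a) − v_p(b): v_7(119/22) = 1 − 0 = 1.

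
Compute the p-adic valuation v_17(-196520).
v_17(-196520) = 3

v_17(n) is the largest exponent k such that 17^k divides n. Factor out: -196520 = -17^3 · 40. (Sign doesn't affect v_p.) So v_17(-196520) = 3.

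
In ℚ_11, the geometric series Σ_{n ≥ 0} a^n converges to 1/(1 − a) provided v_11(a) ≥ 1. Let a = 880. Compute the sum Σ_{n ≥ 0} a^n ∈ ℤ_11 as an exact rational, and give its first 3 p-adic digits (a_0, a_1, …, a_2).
Σ a^n = 1/(1 − a) = -1/879;  first 3 digits = (1, 3, 5)

v_11(a) = 1 ≥ 1, so the series converges in ℤ_11 to 1/(1 − a) = 1/(1 − 880) = -1/879. Expand this rational in ℤ_11: compute digits iteratively via d_i = x_i mod 11, x_{i+1} = (x_i − d_i)/11. The first 3 digits are (1, 3, 5).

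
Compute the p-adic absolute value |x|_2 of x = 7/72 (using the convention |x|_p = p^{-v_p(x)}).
|7/72|_2 = 8

Step 1 — compute v_2(x) by factoring powers of 2 out of the numerator and denominator: v_2(7/72) = -3. Step 2 — apply |x|_p = p^{-v_p(x)} = 2^{3} = 8.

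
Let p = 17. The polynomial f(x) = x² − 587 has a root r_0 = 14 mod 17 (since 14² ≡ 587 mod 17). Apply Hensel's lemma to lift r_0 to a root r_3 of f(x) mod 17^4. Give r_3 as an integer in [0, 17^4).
r_3 = 27741 (mod 83521)

Hensel's recurrence: r_{i+1} = r_i − f(r_i)·(f′(r_i))^{-1} mod 17^{i+2}, with f′(x) = 2x. Iterate:
  r_0 = 14 (mod 17)
  r_1 = 286 (mod 289)
  r_2 = 3176 (mod 4913)
  r_3 = 27741 (mod 83521)
Final: r_3 = 27741, and one checks f(r_3) ≡ 0 mod 17^4.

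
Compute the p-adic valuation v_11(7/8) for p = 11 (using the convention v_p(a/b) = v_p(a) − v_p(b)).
v_11(7/8) = 0

Factor powers of 11 from the numerator and denominator of the reduced fraction: 7 = 11^0 · 7 and 8 = 11^0 · 8. Apply v_p(a/b) = v_p(a) − v_p(b): v_11(7/8) = 0 − 0 = 0.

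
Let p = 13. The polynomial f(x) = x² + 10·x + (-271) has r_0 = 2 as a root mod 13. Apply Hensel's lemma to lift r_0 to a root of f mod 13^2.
r_1 = 80 (mod 169)

Hensel: r_{i+1} = r_i − f(r_i)·(f′(r_i))^{-1} mod 13^{i+2}, f′(x) = 2x + 10. Iterate:
  r_0 = 2 (mod 13)
  r_1 = 80 (mod 169)
Final: r = 80 satisfies f(r) ≡ 0 mod 13^2.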